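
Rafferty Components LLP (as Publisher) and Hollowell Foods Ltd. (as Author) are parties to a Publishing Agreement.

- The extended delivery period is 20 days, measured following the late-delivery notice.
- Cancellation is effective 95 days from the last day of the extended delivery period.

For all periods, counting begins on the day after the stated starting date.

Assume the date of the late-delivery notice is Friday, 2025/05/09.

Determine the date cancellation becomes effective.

2025/09/01

The last day of the extended delivery period: 2025/05/09 + 20 days = 2025/05/29.
The date cancellation becomes effective: 2025/05/29 + 95 days = 2025/09/01.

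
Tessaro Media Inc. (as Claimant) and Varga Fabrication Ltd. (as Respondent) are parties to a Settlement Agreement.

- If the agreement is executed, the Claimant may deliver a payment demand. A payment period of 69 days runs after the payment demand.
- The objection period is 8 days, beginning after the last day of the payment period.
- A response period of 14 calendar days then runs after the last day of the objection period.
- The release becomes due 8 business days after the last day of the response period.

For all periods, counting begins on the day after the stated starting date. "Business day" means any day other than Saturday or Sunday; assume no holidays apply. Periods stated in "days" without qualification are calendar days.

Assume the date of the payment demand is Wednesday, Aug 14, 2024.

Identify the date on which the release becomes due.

The last day of the payment period: Aug 14, 2024 + 69 days = Oct 22, 2024.
The last day of the objection period: Oct 22, 2024 + 8 days = Oct 30, 2024.
The last day of the response period: Oct 30, 2024 + 14 days = Nov 13, 2024.
The date on which the release becomes due: counting 8 business days from Wednesday, Nov 13, 2024 (Nov 14, Nov 15, Nov 18, Nov 19, Nov 20, Nov 21, Nov 22, Nov 25, skipping weekends) reaches Monday, Nov 25, 2024.

Nov 25, 2024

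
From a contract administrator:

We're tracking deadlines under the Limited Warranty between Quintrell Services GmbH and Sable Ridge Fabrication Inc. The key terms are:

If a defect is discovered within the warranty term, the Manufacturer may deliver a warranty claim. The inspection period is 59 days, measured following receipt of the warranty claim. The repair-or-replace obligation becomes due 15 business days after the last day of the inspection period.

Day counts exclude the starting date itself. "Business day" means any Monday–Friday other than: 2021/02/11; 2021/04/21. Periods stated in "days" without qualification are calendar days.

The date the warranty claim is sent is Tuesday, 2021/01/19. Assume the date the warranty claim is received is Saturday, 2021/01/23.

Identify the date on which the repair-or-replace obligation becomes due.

2021/04/13

The last day of the inspection period: 59 calendar days after 2021/01/23 is 2021/03/23.
The date on which the repair-or-replace obligation becomes due: counting 15 business days from Tuesday, 2021/03/23 (Mar 24, Mar 25, Mar 26, Mar 29, …, Apr 9, Apr 12, Apr 13, skipping weekends) reaches Tuesday, 2021/04/13.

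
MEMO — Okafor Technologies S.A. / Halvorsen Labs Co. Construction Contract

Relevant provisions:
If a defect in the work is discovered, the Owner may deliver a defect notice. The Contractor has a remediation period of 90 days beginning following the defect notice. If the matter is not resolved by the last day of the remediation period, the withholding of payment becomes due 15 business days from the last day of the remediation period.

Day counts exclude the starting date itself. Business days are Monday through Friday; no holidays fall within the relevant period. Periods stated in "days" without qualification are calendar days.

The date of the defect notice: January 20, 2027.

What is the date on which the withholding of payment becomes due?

May 11, 2027

Adding 90 calendar days to January 20, 2027 gives April 20, 2027, which is the last day of the remediation period.
The date on which the withholding of payment becomes due: 15 business days after Tuesday, April 20, 2027, skipping weekends — Apr 21, Apr 22, Apr 23, Apr 26, …, May 7, May 10, May 11 — lands on Tuesday, May 11, 2027.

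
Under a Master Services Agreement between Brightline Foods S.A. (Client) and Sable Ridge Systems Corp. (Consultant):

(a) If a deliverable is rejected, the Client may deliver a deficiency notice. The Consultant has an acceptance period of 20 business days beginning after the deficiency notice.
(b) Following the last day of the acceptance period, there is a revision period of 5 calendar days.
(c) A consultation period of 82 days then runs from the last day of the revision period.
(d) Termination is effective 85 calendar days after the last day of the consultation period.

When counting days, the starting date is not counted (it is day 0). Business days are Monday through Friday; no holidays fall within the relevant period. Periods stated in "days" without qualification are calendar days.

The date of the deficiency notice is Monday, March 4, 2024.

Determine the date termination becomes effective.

From Monday, March 4, 2024, 20 business days (Mar 5, Mar 6, Mar 7, Mar 8, …, Mar 28, Mar 29, Apr 1, skipping weekends) brings us to Monday, April 1, 2024, which is the last day of the acceptance period.
Adding 5 calendar days to April 1, 2024 gives April 6, 2024, which is the last day of the revision period.
The last day of the consultation period: 82 calendar days after April 6, 2024 is June 27, 2024.
Adding 85 calendar days to June 27, 2024 gives September 20, 2024, which is the date termination becomes effective.

September 20, 2024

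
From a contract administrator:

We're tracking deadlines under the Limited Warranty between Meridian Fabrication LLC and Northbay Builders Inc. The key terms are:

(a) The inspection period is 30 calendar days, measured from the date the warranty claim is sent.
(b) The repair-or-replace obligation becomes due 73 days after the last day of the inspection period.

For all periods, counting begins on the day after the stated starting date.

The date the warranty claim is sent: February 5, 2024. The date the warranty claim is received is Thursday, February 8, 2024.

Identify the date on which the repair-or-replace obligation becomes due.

The last day of the inspection period: February 5, 2024 + 30 days = March 6, 2024.
The date on which the repair-or-replace obligation becomes due: March 6, 2024 + 73 days = May 18, 2024.

May 18, 2024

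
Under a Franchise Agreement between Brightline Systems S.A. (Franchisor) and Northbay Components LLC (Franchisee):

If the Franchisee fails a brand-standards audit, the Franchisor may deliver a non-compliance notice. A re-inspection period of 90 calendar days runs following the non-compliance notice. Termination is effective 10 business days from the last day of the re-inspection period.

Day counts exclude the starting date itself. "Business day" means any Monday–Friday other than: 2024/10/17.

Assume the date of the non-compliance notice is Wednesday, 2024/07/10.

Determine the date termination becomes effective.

2024/10/23

Adding 90 calendar days to 2024/07/10 gives 2024/10/08, which is the last day of the re-inspection period.
From Tuesday, 2024/10/08, 10 business days (Oct 9, Oct 10, Oct 11, Oct 14, Oct 15, Oct 16, Oct 18, Oct 21, Oct 22, Oct 23, skipping weekends and the listed holiday on Oct 17) brings us to Wednesday, 2024/10/23, which is the date termination becomes effective.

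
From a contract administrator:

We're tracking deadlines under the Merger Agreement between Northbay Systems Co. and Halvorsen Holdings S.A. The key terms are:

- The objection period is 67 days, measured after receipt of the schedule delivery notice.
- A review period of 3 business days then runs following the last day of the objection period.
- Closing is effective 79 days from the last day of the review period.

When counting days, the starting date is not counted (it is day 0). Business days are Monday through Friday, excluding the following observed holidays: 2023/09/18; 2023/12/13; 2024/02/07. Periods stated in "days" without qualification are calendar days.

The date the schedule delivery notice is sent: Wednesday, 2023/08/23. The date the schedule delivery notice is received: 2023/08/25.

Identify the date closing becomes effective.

Adding 67 calendar days to 2023/08/25 gives 2023/10/31, which is the last day of the objection period.
The last day of the review period: 3 business days after Tuesday, 2023/10/31, skipping weekends — Nov 1, Nov 2, Nov 3 — lands on Friday, 2023/11/03.
Adding 79 calendar days to 2023/11/03 gives 2024/01/21, which is the date closing becomes effective.

2024/01/21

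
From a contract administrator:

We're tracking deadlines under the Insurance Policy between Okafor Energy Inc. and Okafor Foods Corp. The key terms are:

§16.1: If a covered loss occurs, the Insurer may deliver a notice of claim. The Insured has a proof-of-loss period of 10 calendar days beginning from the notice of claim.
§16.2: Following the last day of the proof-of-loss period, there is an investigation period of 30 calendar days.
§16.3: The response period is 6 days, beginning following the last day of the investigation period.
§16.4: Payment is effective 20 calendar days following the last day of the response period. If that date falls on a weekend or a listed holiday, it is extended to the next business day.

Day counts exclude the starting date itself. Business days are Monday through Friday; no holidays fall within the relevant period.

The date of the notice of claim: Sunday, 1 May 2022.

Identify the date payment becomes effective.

6 July 2022

The last day of the proof-of-loss period: 1 May 2022 + 10 days = 11 May 2022.
The last day of the investigation period: 30 calendar days after 11 May 2022 is 10 June 2022.
The last day of the response period: 6 calendar days after 10 June 2022 is 16 June 2022.
The date payment becomes effective: 16 June 2022 + 20 days = 6 July 2022. 6 July 2022 is a Wednesday, so no roll-forward applies.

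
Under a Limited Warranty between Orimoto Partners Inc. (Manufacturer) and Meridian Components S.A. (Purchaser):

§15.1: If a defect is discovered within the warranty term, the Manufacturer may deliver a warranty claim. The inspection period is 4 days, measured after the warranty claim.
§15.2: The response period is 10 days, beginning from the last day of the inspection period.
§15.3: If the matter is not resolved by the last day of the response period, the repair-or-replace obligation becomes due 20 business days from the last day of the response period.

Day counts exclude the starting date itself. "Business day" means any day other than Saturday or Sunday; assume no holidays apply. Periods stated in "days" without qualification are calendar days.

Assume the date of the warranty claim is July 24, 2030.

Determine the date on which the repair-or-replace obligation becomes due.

Adding 4 calendar days to July 24, 2030 gives July 28, 2030, which is the last day of the inspection period.
The last day of the response period: July 28, 2030 + 10 days = August 7, 2030.
The date on which the repair-or-replace obligation becomes due: counting 20 business days from Wednesday, August 7, 2030 (Aug 8, Aug 9, Aug 12, Aug 13, …, Sep 2, Sep 3, Sep 4, skipping weekends) reaches Wednesday, September 4, 2030.

September 4, 2030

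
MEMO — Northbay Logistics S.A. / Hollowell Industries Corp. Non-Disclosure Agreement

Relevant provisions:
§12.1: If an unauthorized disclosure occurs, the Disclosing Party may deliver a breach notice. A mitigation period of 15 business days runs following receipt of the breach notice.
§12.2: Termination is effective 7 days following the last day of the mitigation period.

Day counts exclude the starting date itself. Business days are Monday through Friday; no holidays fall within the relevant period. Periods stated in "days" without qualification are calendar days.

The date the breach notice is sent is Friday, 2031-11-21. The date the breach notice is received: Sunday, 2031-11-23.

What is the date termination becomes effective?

2031-12-19

From Sunday, 2031-11-23, 15 business days (Nov 24, Nov 25, Nov 26, Nov 27, …, Dec 10, Dec 11, Dec 12, skipping weekends) brings us to Friday, 2031-12-12, which is the last day of the mitigation period.
The date termination becomes effective: 7 calendar days after 2031-12-12 is 2031-12-19.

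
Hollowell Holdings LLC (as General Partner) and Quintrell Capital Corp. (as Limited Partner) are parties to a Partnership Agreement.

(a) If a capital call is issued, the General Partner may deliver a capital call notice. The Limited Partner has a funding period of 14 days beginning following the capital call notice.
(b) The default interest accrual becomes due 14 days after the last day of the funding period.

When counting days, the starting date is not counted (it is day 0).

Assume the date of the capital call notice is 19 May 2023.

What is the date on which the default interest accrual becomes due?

16 June 2023

The last day of the funding period: 14 calendar days after 19 May 2023 is 2 June 2023.
Adding 14 calendar days to 2 June 2023 gives 16 June 2023, which is the date on which the default interest accrual becomes due.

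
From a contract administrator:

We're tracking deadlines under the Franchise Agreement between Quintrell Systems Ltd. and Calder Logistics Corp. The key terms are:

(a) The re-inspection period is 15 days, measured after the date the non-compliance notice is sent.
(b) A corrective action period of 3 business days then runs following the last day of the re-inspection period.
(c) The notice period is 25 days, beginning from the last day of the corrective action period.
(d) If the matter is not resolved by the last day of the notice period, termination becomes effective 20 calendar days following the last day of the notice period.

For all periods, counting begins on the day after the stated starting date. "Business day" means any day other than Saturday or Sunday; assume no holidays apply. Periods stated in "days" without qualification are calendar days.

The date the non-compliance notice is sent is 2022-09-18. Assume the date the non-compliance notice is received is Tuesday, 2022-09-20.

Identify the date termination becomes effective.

2022-11-20

The last day of the re-inspection period: 2022-09-18 + 15 days = 2022-10-03.
The last day of the corrective action period: counting 3 business days from Monday, 2022-10-03 (Oct 4, Oct 5, Oct 6, skipping weekends) reaches Thursday, 2022-10-06.
Adding 25 calendar days to 2022-10-06 gives 2022-10-31, which is the last day of the notice period.
The date termination becomes effective: 2022-10-31 + 20 days = 2022-11-20.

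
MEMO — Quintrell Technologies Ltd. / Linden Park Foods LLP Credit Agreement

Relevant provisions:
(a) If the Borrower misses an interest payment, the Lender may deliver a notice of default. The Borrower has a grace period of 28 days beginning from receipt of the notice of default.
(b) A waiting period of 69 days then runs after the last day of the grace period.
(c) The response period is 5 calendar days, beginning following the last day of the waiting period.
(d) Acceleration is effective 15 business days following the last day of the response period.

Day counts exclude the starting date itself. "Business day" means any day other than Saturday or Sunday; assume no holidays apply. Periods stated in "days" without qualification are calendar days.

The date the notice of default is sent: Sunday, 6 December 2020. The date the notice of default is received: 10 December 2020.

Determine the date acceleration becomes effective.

12 April 2021

The last day of the grace period: 10 December 2020 + 28 days = 7 January 2021.
The last day of the waiting period: 7 January 2021 + 69 days = 17 March 2021.
The last day of the response period: 5 calendar days after 17 March 2021 is 22 March 2021.
The date acceleration becomes effective: counting 15 business days from Monday, 22 March 2021 (Mar 23, Mar 24, Mar 25, Mar 26, …, Apr 8, Apr 9, Apr 12, skipping weekends) reaches Monday, 12 April 2021.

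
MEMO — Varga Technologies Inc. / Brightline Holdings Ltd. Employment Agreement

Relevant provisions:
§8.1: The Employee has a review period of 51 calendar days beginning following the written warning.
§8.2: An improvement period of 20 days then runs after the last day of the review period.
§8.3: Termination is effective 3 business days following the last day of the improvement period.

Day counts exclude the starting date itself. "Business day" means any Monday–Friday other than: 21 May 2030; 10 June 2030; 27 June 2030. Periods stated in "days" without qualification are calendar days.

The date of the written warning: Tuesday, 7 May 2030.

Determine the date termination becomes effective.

Adding 51 calendar days to 7 May 2030 gives 27 June 2030, which is the last day of the review period.
Adding 20 calendar days to 27 June 2030 gives 17 July 2030, which is the last day of the improvement period.
The date termination becomes effective: 3 business days after Wednesday, 17 July 2030, skipping weekends — Jul 18, Jul 19, Jul 22 — lands on Monday, 22 July 2030.

22 July 2030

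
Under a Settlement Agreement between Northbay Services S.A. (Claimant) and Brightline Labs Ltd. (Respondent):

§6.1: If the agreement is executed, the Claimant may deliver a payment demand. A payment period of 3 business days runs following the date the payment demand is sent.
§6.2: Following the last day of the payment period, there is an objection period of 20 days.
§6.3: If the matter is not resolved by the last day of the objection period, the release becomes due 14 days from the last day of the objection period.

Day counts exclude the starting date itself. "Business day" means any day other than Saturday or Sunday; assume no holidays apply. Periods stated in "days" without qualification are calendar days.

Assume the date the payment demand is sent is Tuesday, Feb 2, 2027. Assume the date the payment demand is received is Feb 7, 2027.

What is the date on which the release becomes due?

From Tuesday, Feb 2, 2027, 3 business days (Feb 3, Feb 4, Feb 5, skipping weekends) brings us to Friday, Feb 5, 2027, which is the last day of the payment period.
Adding 20 calendar days to Feb 5, 2027 gives Feb 25, 2027, which is the last day of the objection period.
The date on which the release becomes due: Feb 25, 2027 + 14 days = Mar 11, 2027.

Mar 11, 2027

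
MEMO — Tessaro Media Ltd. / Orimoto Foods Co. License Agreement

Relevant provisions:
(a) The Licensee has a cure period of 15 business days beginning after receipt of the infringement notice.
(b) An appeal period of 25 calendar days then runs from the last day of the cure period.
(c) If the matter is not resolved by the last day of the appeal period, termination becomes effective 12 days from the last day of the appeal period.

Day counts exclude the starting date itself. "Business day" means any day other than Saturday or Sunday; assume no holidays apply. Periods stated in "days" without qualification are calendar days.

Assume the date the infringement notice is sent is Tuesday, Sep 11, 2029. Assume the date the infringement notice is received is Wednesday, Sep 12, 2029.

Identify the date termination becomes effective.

Nov 9, 2029

The last day of the cure period: counting 15 business days from Wednesday, Sep 12, 2029 (Sep 13, Sep 14, Sep 17, Sep 18, …, Oct 1, Oct 2, Oct 3, skipping weekends) reaches Wednesday, Oct 3, 2029.
The last day of the appeal period: 25 calendar days after Oct 3, 2029 is Oct 28, 2029.
The date termination becomes effective: Oct 28, 2029 + 12 days = Nov 9, 2029.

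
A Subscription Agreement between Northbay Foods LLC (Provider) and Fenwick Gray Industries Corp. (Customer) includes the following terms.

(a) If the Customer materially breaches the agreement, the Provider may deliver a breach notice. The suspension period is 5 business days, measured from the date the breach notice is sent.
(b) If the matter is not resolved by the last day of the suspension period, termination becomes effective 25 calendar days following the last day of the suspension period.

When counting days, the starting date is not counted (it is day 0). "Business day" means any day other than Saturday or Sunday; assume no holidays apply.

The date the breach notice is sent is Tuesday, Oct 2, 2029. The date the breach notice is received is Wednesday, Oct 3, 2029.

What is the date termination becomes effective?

Nov 3, 2029

The last day of the suspension period: 5 business days after Tuesday, Oct 2, 2029, skipping weekends — Oct 3, Oct 4, Oct 5, Oct 8, Oct 9 — lands on Tuesday, Oct 9, 2029.
Adding 25 calendar days to Oct 9, 2029 gives Nov 3, 2029, which is the date termination becomes effective.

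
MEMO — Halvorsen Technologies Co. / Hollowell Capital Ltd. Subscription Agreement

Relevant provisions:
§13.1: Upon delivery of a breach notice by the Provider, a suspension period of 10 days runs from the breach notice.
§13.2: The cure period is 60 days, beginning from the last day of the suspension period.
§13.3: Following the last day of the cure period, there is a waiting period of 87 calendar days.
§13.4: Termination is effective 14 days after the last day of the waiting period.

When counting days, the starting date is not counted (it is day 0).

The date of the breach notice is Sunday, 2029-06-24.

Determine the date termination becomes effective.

2029-12-12

The last day of the suspension period: 10 calendar days after 2029-06-24 is 2029-07-04.
The last day of the cure period: 2029-07-04 + 60 days = 2029-09-02.
The last day of the waiting period: 87 calendar days after 2029-09-02 is 2029-11-28.
The date termination becomes effective: 14 calendar days after 2029-11-28 is 2029-12-12.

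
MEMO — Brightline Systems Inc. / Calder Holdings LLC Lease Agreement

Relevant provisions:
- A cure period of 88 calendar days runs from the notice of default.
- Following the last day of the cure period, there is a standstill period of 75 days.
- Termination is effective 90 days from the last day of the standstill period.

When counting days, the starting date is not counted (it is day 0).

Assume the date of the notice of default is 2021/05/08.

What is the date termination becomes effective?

2022/01/16

The last day of the cure period: 2021/05/08 + 88 days = 2021/08/04.
Adding 75 calendar days to 2021/08/04 gives 2021/10/18, which is the last day of the standstill period.
The date termination becomes effective: 90 calendar days after 2021/10/18 is 2022/01/16.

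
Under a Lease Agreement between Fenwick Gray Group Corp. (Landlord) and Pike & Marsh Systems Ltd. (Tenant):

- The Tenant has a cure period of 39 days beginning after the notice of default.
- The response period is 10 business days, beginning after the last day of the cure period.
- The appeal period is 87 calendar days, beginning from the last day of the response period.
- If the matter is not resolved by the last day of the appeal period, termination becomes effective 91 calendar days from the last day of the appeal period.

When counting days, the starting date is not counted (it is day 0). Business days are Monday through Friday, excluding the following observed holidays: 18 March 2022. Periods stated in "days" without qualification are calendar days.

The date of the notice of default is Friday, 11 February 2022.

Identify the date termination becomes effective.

The last day of the cure period: 39 calendar days after 11 February 2022 is 22 March 2022.
From Tuesday, 22 March 2022, 10 business days (Mar 23, Mar 24, Mar 25, Mar 28, Mar 29, Mar 30, Mar 31, Apr 1, Apr 4, Apr 5, skipping weekends) brings us to Tuesday, 5 April 2022, which is the last day of the response period.
The last day of the appeal period: 87 calendar days after 5 April 2022 is 1 July 2022.
Adding 91 calendar days to 1 July 2022 gives 30 September 2022, which is the date termination becomes effective.

30 September 2022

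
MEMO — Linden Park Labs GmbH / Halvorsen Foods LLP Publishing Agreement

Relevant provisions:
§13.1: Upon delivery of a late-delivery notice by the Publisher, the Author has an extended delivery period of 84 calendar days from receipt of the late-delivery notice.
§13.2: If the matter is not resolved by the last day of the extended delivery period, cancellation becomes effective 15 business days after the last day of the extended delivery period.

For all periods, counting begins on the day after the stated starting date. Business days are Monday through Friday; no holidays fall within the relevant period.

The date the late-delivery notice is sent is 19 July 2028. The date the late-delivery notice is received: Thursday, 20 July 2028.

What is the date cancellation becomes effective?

2 November 2028

The last day of the extended delivery period: 84 calendar days after 20 July 2028 is 12 October 2028.
From Thursday, 12 October 2028, 15 business days (Oct 13, Oct 16, Oct 17, Oct 18, …, Oct 31, Nov 1, Nov 2, skipping weekends) brings us to Thursday, 2 November 2028, which is the date cancellation becomes effective.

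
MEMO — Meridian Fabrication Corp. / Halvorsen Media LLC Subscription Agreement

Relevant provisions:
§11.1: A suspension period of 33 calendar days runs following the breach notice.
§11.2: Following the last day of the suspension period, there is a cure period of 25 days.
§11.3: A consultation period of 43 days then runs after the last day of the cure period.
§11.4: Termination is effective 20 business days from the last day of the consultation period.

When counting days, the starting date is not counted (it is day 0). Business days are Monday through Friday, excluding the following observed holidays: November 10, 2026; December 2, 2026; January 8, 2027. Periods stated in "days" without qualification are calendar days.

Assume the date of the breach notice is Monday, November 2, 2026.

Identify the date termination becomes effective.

March 11, 2027

Adding 33 calendar days to November 2, 2026 gives December 5, 2026, which is the last day of the suspension period.
The last day of the cure period: December 5, 2026 + 25 days = December 30, 2026.
The last day of the consultation period: December 30, 2026 + 43 days = February 11, 2027.
The date termination becomes effective: counting 20 business days from Thursday, February 11, 2027 (Feb 12, Feb 15, Feb 16, Feb 17, …, Mar 9, Mar 10, Mar 11, skipping weekends) reaches Thursday, March 11, 2027.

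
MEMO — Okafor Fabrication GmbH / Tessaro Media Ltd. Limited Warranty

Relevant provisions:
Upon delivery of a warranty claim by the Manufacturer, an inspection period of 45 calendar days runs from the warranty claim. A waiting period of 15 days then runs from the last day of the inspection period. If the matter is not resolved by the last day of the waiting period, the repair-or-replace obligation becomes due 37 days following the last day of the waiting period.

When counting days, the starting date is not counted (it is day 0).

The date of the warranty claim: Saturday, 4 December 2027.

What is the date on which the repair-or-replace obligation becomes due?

The last day of the inspection period: 45 calendar days after 4 December 2027 is 18 January 2028.
The last day of the waiting period: 18 January 2028 + 15 days = 2 February 2028.
The date on which the repair-or-replace obligation becomes due: 37 calendar days after 2 February 2028 is 10 March 2028.

10 March 2028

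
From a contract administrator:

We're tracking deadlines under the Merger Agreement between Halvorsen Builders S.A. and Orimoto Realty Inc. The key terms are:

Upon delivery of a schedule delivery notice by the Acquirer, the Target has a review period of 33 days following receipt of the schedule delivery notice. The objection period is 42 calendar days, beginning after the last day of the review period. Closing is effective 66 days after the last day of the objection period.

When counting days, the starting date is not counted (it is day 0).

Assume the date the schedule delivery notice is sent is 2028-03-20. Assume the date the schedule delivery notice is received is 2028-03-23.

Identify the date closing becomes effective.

The last day of the review period: 2028-03-23 + 33 days = 2028-04-25.
The last day of the objection period: 2028-04-25 + 42 days = 2028-06-06.
The date closing becomes effective: 2028-06-06 + 66 days = 2028-08-11.

2028-08-11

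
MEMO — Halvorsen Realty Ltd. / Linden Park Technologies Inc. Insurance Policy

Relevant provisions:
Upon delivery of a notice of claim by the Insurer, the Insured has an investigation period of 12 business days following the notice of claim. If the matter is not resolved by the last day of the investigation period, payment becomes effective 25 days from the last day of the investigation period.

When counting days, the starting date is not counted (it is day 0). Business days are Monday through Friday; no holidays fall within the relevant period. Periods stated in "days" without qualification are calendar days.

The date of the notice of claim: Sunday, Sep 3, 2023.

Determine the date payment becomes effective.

From Sunday, Sep 3, 2023, 12 business days (Sep 4, Sep 5, Sep 6, Sep 7, …, Sep 15, Sep 18, Sep 19, skipping weekends) brings us to Tuesday, Sep 19, 2023, which is the last day of the investigation period.
Adding 25 calendar days to Sep 19, 2023 gives Oct 14, 2023, which is the date payment becomes effective.

Oct 14, 2023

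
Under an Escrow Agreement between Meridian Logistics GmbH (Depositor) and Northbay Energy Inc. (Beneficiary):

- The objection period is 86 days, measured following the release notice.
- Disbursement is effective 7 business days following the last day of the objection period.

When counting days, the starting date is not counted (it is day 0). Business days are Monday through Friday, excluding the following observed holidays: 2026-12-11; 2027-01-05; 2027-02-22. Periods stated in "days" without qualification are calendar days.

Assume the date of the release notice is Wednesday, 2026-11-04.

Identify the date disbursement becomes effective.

2027-02-09

Adding 86 calendar days to 2026-11-04 gives 2027-01-29, which is the last day of the objection period.
From Friday, 2027-01-29, 7 business days (Feb 1, Feb 2, Feb 3, Feb 4, Feb 5, Feb 8, Feb 9, skipping weekends) brings us to Tuesday, 2027-02-09, which is the date disbursement becomes effective.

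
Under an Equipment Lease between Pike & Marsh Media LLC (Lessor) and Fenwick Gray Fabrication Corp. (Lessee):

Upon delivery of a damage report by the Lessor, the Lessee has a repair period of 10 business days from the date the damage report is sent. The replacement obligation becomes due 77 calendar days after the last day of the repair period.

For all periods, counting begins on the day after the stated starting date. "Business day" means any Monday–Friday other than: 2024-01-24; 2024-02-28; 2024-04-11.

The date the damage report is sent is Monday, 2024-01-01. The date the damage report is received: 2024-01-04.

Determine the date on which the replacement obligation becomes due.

The last day of the repair period: 10 business days after Monday, 2024-01-01, skipping weekends — Jan 2, Jan 3, Jan 4, Jan 5, Jan 8, Jan 9, Jan 10, Jan 11, Jan 12, Jan 15 — lands on Monday, 2024-01-15.
Adding 77 calendar days to 2024-01-15 gives 2024-04-01, which is the date on which the replacement obligation becomes due.

2024-04-01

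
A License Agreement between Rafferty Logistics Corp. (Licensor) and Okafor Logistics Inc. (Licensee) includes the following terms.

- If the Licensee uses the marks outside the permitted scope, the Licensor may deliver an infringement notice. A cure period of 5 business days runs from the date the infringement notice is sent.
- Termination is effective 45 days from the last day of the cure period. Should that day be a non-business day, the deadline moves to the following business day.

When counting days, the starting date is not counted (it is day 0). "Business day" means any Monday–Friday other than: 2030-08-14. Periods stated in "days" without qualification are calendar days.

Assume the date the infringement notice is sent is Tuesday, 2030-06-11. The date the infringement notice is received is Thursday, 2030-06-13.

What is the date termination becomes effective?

The last day of the cure period: counting 5 business days from Tuesday, 2030-06-11 (Jun 12, Jun 13, Jun 14, Jun 17, Jun 18, skipping weekends) reaches Tuesday, 2030-06-18.
Adding 45 calendar days to 2030-06-18 gives 2030-08-02, which is the date termination becomes effective. 2030-08-02 is a Friday and is not a listed holiday, so no roll-forward applies.

2030-08-02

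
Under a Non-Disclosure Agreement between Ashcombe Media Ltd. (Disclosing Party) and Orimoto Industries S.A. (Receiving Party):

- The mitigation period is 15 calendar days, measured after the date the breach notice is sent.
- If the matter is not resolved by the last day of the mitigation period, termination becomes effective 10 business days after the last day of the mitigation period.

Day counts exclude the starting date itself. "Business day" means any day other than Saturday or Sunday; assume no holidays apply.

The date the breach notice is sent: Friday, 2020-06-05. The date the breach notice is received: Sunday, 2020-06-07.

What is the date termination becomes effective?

2020-07-03

Adding 15 calendar days to 2020-06-05 gives 2020-06-20, which is the last day of the mitigation period.
From Saturday, 2020-06-20, 10 business days (Jun 22, Jun 23, Jun 24, Jun 25, Jun 26, Jun 29, Jun 30, Jul 1, Jul 2, Jul 3, skipping weekends) brings us to Friday, 2020-07-03, which is the date termination becomes effective.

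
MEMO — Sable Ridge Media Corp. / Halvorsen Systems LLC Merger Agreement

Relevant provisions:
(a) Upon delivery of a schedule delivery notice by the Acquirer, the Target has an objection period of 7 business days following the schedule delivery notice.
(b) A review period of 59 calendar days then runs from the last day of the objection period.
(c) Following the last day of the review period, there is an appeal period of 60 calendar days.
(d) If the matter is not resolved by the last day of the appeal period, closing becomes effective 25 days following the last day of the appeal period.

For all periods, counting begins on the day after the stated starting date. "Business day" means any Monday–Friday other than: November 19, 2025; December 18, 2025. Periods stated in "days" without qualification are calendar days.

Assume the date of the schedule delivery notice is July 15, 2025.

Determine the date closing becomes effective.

December 15, 2025

The last day of the objection period: counting 7 business days from Tuesday, July 15, 2025 (Jul 16, Jul 17, Jul 18, Jul 21, Jul 22, Jul 23, Jul 24, skipping weekends) reaches Thursday, July 24, 2025.
The last day of the review period: July 24, 2025 + 59 days = September 21, 2025.
The last day of the appeal period: September 21, 2025 + 60 days = November 20, 2025.
Adding 25 calendar days to November 20, 2025 gives December 15, 2025, which is the date closing becomes effective.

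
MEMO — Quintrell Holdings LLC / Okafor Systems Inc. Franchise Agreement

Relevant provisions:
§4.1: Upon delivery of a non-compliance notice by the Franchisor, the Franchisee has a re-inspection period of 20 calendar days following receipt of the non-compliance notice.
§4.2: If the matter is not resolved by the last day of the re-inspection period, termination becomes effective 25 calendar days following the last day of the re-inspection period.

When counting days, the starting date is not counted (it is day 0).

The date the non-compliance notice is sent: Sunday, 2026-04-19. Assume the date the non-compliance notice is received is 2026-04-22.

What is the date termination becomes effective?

2026-06-06

The last day of the re-inspection period: 2026-04-22 + 20 days = 2026-05-12.
The date termination becomes effective: 25 calendar days after 2026-05-12 is 2026-06-06.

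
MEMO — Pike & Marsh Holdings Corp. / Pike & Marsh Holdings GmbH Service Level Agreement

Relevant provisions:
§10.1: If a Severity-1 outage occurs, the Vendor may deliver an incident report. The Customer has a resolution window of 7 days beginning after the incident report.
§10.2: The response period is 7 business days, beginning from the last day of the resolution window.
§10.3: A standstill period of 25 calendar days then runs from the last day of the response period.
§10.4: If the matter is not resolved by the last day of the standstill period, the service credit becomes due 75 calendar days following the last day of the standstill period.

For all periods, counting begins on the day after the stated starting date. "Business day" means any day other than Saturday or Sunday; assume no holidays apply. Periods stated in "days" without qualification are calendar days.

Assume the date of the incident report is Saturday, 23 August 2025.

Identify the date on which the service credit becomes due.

18 December 2025

The last day of the resolution window: 7 calendar days after 23 August 2025 is 30 August 2025.
From Saturday, 30 August 2025, 7 business days (Sep 1, Sep 2, Sep 3, Sep 4, Sep 5, Sep 8, Sep 9, skipping weekends) brings us to Tuesday, 9 September 2025, which is the last day of the response period.
The last day of the standstill period: 25 calendar days after 9 September 2025 is 4 October 2025.
The date on which the service credit becomes due: 75 calendar days after 4 October 2025 is 18 December 2025.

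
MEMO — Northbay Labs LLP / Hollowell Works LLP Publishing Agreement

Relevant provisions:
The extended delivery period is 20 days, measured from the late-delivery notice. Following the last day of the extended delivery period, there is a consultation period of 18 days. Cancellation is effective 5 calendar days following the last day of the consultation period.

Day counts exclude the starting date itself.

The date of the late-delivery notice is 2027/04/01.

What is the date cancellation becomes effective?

The last day of the extended delivery period: 2027/04/01 + 20 days = 2027/04/21.
The last day of the consultation period: 18 calendar days after 2027/04/21 is 2027/05/09.
The date cancellation becomes effective: 2027/05/09 + 5 days = 2027/05/14.

2027/05/14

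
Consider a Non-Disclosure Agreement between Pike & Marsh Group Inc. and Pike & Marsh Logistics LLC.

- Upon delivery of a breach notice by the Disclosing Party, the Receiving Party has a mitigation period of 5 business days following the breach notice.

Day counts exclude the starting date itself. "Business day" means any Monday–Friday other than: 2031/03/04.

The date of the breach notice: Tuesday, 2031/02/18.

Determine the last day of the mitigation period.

From Tuesday, 2031/02/18, 5 business days (Feb 19, Feb 20, Feb 21, Feb 24, Feb 25, skipping weekends) brings us to Tuesday, 2031/02/25, which is the last day of the mitigation period.

2031/02/25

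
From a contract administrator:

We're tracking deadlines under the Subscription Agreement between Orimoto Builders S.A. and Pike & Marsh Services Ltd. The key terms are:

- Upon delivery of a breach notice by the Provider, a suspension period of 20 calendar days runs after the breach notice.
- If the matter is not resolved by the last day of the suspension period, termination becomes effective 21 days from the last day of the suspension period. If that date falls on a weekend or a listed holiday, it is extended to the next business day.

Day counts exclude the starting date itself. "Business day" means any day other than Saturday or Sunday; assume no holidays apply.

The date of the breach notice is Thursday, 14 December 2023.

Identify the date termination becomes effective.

24 January 2024

The last day of the suspension period: 14 December 2023 + 20 days = 3 January 2024.
The date termination becomes effective: 3 January 2024 + 21 days = 24 January 2024. 24 January 2024 is a Wednesday, so no roll-forward applies.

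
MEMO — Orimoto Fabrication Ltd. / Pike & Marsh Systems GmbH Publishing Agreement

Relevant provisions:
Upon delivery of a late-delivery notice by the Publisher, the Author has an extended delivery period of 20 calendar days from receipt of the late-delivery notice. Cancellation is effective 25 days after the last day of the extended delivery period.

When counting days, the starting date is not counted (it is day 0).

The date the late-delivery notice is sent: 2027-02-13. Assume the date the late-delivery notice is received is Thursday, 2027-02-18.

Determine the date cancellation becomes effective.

The last day of the extended delivery period: 2027-02-18 + 20 days = 2027-03-10.
The date cancellation becomes effective: 25 calendar days after 2027-03-10 is 2027-04-04.

2027-04-04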